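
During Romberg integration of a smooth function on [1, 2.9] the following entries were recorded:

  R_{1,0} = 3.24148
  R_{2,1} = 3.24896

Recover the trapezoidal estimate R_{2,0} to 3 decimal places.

3.247

From R_{2,1} = (4·R_{2,0} − R_{1,0})/3, solve for R_{2,0}:
4·R_{2,0} = 3·3.24896 + 3.24148 = 12.98836
R_{2,0} = 3.24709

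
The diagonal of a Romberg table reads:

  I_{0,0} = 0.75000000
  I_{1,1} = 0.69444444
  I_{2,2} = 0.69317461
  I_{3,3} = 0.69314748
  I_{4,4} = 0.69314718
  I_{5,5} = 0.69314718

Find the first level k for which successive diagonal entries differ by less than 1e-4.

k = 3

|I_{1,1} − I_{0,0}| = 0.05555556 ≥ 1e-4
|I_{2,2} − I_{1,1}| = 0.00126983 ≥ 1e-4
|I_{3,3} − I_{2,2}| = 0.00002713 < 1e-4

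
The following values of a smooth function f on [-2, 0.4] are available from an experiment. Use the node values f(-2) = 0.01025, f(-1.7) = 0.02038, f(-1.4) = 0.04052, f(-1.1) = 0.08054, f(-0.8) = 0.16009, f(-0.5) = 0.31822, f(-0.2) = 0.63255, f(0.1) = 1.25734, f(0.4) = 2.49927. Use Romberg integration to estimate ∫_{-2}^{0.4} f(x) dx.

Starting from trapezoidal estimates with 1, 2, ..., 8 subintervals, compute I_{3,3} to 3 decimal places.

1.087

I_{0,0} (trapezoid, 1 panel, h=2.4000): 3.01142
I_{1,0} (trapezoid, 2 panels, h=1.2000): 1.69782
I_{2,0} (trapezoid, 4 panels, h=0.6000): 1.25275
I_{3,0} (trapezoid, 8 panels, h=0.3000): 1.12932
I_{1,1} = 1.69782 + (1.69782 − 3.01142)/3 = 1.25995
I_{2,1} = 1.25275 + (1.25275 − 1.69782)/3 = 1.10439
I_{3,1} = 1.12932 + (1.12932 − 1.25275)/3 = 1.08818
I_{2,2} = 1.10439 + (1.10439 − 1.25995)/15 = 1.09402
I_{3,2} = 1.08818 + (1.08818 − 1.10439)/15 = 1.08710
I_{3,3} = 1.08710 + (1.08710 − 1.09402)/63 = 1.08699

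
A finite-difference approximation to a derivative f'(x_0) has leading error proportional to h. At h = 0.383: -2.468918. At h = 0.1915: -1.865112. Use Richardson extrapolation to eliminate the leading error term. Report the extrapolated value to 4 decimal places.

-1.2613

Extrapolated value = (2·A(h/2) − A(h)) / (2 − 1)
= (2·(-1.865112) − (-2.468918)) / 1
= -1.261306 / 1 = -1.261306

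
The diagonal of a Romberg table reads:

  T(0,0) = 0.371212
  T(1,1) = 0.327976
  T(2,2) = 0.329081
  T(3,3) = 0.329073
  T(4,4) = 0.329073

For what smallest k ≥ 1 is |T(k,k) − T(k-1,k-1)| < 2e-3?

k = 2

|T(1,1) − T(0,0)| = 0.043236 ≥ 2e-3
|T(2,2) − T(1,1)| = 0.001105 < 2e-3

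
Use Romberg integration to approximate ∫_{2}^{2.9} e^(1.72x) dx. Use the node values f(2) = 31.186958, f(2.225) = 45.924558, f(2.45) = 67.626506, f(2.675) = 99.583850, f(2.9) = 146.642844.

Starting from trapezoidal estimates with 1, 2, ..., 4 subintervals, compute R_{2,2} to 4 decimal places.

R_{0,0} (trapezoid, 1 panel, h=0.9000): 80.023411
R_{1,0} (trapezoid, 2 panels, h=0.4500): 70.443633
R_{2,0} (trapezoid, 4 panels, h=0.2250): 67.961208
R_{1,1} = 70.443633 + (70.443633 − 80.023411)/3 = 67.250374
R_{2,1} = 67.961208 + (67.961208 − 70.443633)/3 = 67.133733
R_{2,2} = 67.133733 + (67.133733 − 67.250374)/15 = 67.125957

67.1260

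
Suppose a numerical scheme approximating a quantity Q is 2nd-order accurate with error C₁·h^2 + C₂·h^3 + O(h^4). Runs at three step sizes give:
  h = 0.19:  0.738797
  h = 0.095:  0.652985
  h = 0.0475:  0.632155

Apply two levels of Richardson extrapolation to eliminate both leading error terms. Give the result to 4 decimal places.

First eliminate the h^2 term (factor 2^2 = 4):
  B₁ = (4·0.652985 − 0.738797)/3 = 0.624381
  B₂ = (4·0.632155 − 0.652985)/3 = 0.625212
Then eliminate the h^3 term (factor 2^3 = 8):
  (8·0.625212 − 0.624381)/7 = 0.625331

0.6253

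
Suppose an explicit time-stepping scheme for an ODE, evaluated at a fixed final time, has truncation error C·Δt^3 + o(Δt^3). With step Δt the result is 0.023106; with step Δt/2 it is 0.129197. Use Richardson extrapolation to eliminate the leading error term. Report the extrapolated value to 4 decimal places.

The leading error scales as Δt^3; refining by a factor of 2 reduces it by 2^3 = 8.
Extrapolated value = (8·A(Δt/2) − A(Δt)) / (8 − 1)
= (8·0.129197 − 0.023106) / 7
= 1.010470 / 7 = 0.144353

0.1444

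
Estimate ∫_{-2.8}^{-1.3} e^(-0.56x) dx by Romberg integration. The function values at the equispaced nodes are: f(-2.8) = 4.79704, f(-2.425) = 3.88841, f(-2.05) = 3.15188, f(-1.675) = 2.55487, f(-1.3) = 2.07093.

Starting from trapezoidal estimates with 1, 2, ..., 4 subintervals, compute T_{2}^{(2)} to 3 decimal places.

4.868

T_{0}^{(0)} (trapezoid, 1 panel, h=1.5000): 5.15098
T_{1}^{(0)} (trapezoid, 2 panels, h=0.7500): 4.93940
T_{2}^{(0)} (trapezoid, 4 panels, h=0.3750): 4.88593
T_{1}^{(1)} = 4.93940 + (4.93940 − 5.15098)/3 = 4.86887
T_{2}^{(1)} = 4.88593 + (4.88593 − 4.93940)/3 = 4.86811
T_{2}^{(2)} = 4.86811 + (4.86811 − 4.86887)/15 = 4.86806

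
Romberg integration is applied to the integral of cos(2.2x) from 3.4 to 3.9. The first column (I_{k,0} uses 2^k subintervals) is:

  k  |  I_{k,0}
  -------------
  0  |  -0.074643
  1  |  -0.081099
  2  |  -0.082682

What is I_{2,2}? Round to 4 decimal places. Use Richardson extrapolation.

Richardson extrapolation on the trapezoidal column (denominator 4−1=3):
I_{1,1} = -0.081099 + (-0.081099 − (-0.074643))/3 = -0.083251
I_{2,1} = (4·(-0.082682) − (-0.081099)) / 3 = -0.083210
I_{2,2} = -0.083210 + (-0.083210 − (-0.083251))/15 = -0.083207

-0.0832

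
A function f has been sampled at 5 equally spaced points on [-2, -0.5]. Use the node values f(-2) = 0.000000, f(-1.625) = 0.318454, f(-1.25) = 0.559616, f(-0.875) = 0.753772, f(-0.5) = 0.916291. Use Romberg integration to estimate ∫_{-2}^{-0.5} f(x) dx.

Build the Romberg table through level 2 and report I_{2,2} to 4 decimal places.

0.7907

I_{0,0} (trapezoid, 1 panel, h=1.5000): 0.687218
I_{1,0} (trapezoid, 2 panels, h=0.7500): 0.763321
I_{2,0} (trapezoid, 4 panels, h=0.3750): 0.783745
I_{1,1} = 0.763321 + (0.763321 − 0.687218)/3 = 0.788689
I_{2,1} = 0.783745 + (0.783745 − 0.763321)/3 = 0.790553
I_{2,2} = 0.790553 + (0.790553 − 0.788689)/15 = 0.790677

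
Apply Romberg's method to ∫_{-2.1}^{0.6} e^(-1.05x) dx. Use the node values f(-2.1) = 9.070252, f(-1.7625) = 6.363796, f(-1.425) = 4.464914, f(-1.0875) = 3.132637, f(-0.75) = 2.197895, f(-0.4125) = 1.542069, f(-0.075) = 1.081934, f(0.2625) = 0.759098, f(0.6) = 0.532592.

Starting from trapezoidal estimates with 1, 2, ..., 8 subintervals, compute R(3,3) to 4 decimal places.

R(0,0) (trapezoid, 1 panel, h=2.7000): 12.963839
R(1,0) (trapezoid, 2 panels, h=1.3500): 9.449078
R(2,0) (trapezoid, 4 panels, h=0.6750): 8.468661
R(3,0) (trapezoid, 8 panels, h=0.3375): 8.216021
R(1,1) = 9.449078 + (9.449078 − 12.963839)/3 = 8.277491
R(2,1) = 8.468661 + (8.468661 − 9.449078)/3 = 8.141855
R(3,1) = 8.216021 + (8.216021 − 8.468661)/3 = 8.131808
R(2,2) = 8.141855 + (8.141855 − 8.277491)/15 = 8.132813
R(3,2) = 8.131808 + (8.131808 − 8.141855)/15 = 8.131138
R(3,3) = 8.131138 + (8.131138 − 8.132813)/63 = 8.131111

8.1311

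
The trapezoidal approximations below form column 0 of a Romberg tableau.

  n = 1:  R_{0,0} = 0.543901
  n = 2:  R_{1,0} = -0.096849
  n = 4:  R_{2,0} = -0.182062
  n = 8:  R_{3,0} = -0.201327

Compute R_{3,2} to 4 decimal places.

-0.2076

Richardson extrapolation on the trapezoidal column (denominator 4−1=3):
R_{2,1} = (4·(-0.182062) − (-0.096849)) / 3 = -0.210466
R_{3,1} = -0.201327 + (-0.201327 − (-0.182062))/3 = -0.207749
R_{3,2} = (16·(-0.207749) − (-0.210466)) / 15 = -0.207568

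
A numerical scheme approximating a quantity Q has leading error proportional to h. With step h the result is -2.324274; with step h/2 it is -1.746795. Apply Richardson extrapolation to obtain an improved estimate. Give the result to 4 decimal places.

-1.1693

The leading error scales as h; refining by a factor of 2 reduces it by 2^1 = 2.
Extrapolated value = (2·A(h/2) − A(h)) / (2 − 1)
= (2·(-1.746795) − (-2.324274)) / 1
= -1.169316 / 1 = -1.169316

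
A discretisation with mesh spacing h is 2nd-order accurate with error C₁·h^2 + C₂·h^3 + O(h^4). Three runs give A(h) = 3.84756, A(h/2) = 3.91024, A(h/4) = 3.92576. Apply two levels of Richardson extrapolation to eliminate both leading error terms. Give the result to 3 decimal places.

First eliminate the h^2 term (factor 2^2 = 4):
  B₁ = (4·3.91024 − 3.84756)/3 = 3.93113
  B₂ = (4·3.92576 − 3.91024)/3 = 3.93093
Then eliminate the h^3 term (factor 2^3 = 8):
  (8·3.93093 − 3.93113)/7 = 3.93090

3.931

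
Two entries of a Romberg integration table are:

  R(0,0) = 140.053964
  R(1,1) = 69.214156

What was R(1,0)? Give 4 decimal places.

86.9241

From R(1,1) = (4·R(1,0) − R(0,0))/3, solve for R(1,0):
4·R(1,0) = 3·69.214156 + 140.053964 = 347.696432
R(1,0) = 86.924108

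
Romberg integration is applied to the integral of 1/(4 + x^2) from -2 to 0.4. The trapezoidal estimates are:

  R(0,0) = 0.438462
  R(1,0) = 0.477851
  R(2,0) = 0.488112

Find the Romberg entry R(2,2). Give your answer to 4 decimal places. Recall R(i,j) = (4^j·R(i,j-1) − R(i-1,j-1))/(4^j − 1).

Richardson extrapolation on the trapezoidal column (denominator 4−1=3):
R(1,1) = (4·0.477851 − 0.438462) / 3 = 0.490981
R(2,1) = 0.488112 + (0.488112 − 0.477851)/3 = 0.491532
R(2,2) = (16·0.491532 − 0.490981) / 15 = 0.491569

0.4916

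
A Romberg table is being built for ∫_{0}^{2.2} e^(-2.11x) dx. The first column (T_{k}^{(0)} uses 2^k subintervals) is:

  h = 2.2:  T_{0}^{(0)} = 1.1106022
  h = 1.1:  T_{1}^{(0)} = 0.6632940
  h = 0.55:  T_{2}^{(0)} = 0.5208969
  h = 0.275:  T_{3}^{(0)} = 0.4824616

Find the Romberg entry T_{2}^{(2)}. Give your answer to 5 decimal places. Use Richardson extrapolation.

0.47071

Richardson extrapolation on the trapezoidal column (denominator 4−1=3):
T_{1}^{(1)} = (4·0.6632940 − 1.1106022) / 3 = 0.5141913
T_{2}^{(1)} = (4·0.5208969 − 0.6632940) / 3 = 0.4734312
T_{2}^{(2)} = (16·0.4734312 − 0.5141913) / 15 = 0.4707139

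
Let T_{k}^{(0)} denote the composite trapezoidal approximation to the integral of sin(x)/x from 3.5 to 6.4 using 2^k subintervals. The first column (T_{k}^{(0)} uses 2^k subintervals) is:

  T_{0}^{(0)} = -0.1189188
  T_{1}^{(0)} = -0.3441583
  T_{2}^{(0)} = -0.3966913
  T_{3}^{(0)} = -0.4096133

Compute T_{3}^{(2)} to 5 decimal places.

-0.41390

T_{2}^{(1)} = (4·(-0.3966913) − (-0.3441583)) / 3 = -0.4142023
T_{3}^{(1)} = (4·(-0.4096133) − (-0.3966913)) / 3 = -0.4139206
T_{3}^{(2)} = -0.4139206 + (-0.4139206 − (-0.4142023))/15 = -0.4139018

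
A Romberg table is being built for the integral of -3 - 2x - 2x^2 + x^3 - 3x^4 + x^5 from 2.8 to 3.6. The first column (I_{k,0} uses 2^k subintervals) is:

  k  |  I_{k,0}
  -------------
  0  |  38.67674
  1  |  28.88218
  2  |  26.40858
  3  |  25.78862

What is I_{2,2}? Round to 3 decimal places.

I_{1,1} = 28.88218 + (28.88218 − 38.67674)/3 = 25.61733
I_{2,1} = 26.40858 + (26.40858 − 28.88218)/3 = 25.58405
I_{2,2} = (16·25.58405 − 25.61733) / 15 = 25.58183

25.582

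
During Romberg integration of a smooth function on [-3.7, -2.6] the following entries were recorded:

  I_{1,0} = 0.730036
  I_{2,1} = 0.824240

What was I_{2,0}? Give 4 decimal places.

0.8007

From I_{2,1} = (4·I_{2,0} − I_{1,0})/3, solve for I_{2,0}:
4·I_{2,0} = 3·0.824240 + 0.730036 = 3.202756
I_{2,0} = 0.800689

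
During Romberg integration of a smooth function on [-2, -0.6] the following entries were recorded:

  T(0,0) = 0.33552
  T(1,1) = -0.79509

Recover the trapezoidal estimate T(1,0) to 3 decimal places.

-0.512

From T(1,1) = (4·T(1,0) − T(0,0))/3, solve for T(1,0):
4·T(1,0) = 3·(-0.79509) + 0.33552 = -2.04975
T(1,0) = -0.51244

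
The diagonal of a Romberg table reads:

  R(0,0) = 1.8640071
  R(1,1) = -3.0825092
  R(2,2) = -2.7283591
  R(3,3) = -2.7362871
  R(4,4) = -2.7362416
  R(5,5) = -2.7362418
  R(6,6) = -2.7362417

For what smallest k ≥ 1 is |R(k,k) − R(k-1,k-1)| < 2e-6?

k = 5

|R(1,1) − R(0,0)| = 4.9465163 ≥ 2e-6
|R(2,2) − R(1,1)| = 0.3541501 ≥ 2e-6
|R(3,3) − R(2,2)| = 0.0079280 ≥ 2e-6
|R(4,4) − R(3,3)| = 0.0000455 ≥ 2e-6
|R(5,5) − R(4,4)| = 0.0000002 < 2e-6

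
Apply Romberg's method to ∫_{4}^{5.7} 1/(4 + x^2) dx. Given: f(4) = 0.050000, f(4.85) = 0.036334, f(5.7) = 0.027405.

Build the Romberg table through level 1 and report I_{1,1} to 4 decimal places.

0.0631

I_{0,0} (trapezoid, 1 panel, h=1.7000): 0.065794
I_{1,0} (trapezoid, 2 panels, h=0.8500): 0.063781
I_{1,1} = 0.063781 + (0.063781 − 0.065794)/3 = 0.063110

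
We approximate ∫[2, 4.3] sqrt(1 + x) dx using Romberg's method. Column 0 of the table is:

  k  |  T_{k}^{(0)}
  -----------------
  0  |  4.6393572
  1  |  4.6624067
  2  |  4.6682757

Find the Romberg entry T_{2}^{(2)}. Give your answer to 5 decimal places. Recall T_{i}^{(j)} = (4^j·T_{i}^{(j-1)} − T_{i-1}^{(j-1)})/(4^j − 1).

4.67024

T_{1}^{(1)} = 4.6624067 + (4.6624067 − 4.6393572)/3 = 4.6700899
T_{2}^{(1)} = (4·4.6682757 − 4.6624067) / 3 = 4.6702320
T_{2}^{(2)} = (16·4.6702320 − 4.6700899) / 15 = 4.6702415
(Column j=1 coincides with Simpson's rule on the same nodes.)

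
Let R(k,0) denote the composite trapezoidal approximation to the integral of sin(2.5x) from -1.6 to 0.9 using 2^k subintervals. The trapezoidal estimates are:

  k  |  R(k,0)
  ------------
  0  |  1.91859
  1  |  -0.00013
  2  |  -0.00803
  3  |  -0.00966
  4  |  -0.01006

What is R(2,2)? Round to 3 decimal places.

R(1,1) = -0.00013 + (-0.00013 − 1.91859)/3 = -0.63970
R(2,1) = -0.00803 + (-0.00803 − (-0.00013))/3 = -0.01066
R(2,2) = -0.01066 + (-0.01066 − (-0.63970))/15 = 0.03128

0.031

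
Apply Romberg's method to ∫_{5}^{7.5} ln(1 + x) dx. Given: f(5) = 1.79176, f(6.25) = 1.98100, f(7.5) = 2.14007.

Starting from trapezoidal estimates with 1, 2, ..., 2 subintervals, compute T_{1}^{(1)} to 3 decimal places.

T_{0}^{(0)} (trapezoid, 1 panel, h=2.5000): 4.91479
T_{1}^{(0)} (trapezoid, 2 panels, h=1.2500): 4.93364
T_{1}^{(1)} = 4.93364 + (4.93364 − 4.91479)/3 = 4.93992

4.940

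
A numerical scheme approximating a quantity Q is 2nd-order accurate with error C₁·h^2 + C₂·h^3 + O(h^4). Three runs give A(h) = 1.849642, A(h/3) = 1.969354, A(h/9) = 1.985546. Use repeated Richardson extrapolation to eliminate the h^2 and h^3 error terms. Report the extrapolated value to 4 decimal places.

1.9877

First eliminate the h^2 term (factor 3^2 = 9):
  B₁ = (9·1.969354 − 1.849642)/8 = 1.984318
  B₂ = (9·1.985546 − 1.969354)/8 = 1.987570
Then eliminate the h^3 term (factor 3^3 = 27):
  (27·1.987570 − 1.984318)/26 = 1.987695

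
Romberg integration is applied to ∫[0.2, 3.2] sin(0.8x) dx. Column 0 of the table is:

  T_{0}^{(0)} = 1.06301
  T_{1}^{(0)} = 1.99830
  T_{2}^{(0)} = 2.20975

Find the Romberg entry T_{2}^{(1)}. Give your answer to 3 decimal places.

2.280

Richardson extrapolation on the trapezoidal column (denominator 4−1=3):
T_{2}^{(1)} = 2.20975 + (2.20975 − 1.99830)/3 = 2.28023
(Column j=1 coincides with Simpson's rule on the same nodes.)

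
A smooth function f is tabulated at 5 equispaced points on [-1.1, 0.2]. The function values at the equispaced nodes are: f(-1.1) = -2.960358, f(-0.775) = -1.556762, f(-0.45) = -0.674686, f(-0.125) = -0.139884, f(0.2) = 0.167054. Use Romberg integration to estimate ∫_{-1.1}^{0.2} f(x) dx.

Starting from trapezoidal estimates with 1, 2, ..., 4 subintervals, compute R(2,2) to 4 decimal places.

R(0,0) (trapezoid, 1 panel, h=1.3000): -1.815648
R(1,0) (trapezoid, 2 panels, h=0.6500): -1.346370
R(2,0) (trapezoid, 4 panels, h=0.3250): -1.224595
R(1,1) = -1.346370 + (-1.346370 − (-1.815648))/3 = -1.189944
R(2,1) = -1.224595 + (-1.224595 − (-1.346370))/3 = -1.184003
R(2,2) = -1.184003 + (-1.184003 − (-1.189944))/15 = -1.183607

-1.1836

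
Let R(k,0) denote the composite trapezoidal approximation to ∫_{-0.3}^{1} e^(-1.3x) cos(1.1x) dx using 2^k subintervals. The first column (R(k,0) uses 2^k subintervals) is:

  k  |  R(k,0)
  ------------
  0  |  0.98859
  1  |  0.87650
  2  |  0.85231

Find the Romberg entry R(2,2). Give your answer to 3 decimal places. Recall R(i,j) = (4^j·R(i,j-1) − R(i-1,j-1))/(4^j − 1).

R(1,1) = 0.87650 + (0.87650 − 0.98859)/3 = 0.83914
R(2,1) = (4·0.85231 − 0.87650) / 3 = 0.84425
R(2,2) = 0.84425 + (0.84425 − 0.83914)/15 = 0.84459

0.845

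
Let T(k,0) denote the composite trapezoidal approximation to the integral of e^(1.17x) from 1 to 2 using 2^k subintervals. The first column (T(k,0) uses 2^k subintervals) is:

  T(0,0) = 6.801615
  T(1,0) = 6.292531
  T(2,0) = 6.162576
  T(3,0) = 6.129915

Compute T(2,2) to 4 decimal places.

6.1190

Richardson extrapolation on the trapezoidal column (denominator 4−1=3):
T(1,1) = (4·6.292531 − 6.801615) / 3 = 6.122836
T(2,1) = (4·6.162576 − 6.292531) / 3 = 6.119258
T(2,2) = 6.119258 + (6.119258 − 6.122836)/15 = 6.119019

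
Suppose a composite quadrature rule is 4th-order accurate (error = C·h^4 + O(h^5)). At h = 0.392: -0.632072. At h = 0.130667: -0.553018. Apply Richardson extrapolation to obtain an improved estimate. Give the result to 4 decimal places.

-0.5520

The leading error scales as h^4; refining by a factor of 3 reduces it by 3^4 = 81.
Extrapolated value = (81·A(h/3) − A(h)) / (81 − 1)
= (81·(-0.553018) − (-0.632072)) / 80
= -44.162386 / 80 = -0.552030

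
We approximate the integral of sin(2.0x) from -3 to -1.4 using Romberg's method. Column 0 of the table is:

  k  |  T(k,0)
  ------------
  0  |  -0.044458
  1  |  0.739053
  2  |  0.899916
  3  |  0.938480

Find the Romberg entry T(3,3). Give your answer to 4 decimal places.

0.9512

T(1,1) = 0.739053 + (0.739053 − (-0.044458))/3 = 1.000223
T(2,1) = 0.899916 + (0.899916 − 0.739053)/3 = 0.953537
T(3,1) = (4·0.938480 − 0.899916) / 3 = 0.951335
T(2,2) = (16·0.953537 − 1.000223) / 15 = 0.950425
T(3,2) = (16·0.951335 − 0.953537) / 15 = 0.951188
T(3,3) = (64·0.951188 − 0.950425) / 63 = 0.951200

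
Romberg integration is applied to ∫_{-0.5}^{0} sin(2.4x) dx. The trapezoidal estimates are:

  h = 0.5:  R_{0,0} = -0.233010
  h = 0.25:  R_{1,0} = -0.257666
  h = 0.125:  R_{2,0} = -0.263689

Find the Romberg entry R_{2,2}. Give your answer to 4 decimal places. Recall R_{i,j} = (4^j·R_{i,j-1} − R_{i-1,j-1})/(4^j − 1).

-0.2657

R_{1,1} = -0.257666 + (-0.257666 − (-0.233010))/3 = -0.265885
R_{2,1} = (4·(-0.263689) − (-0.257666)) / 3 = -0.265697
R_{2,2} = -0.265697 + (-0.265697 − (-0.265885))/15 = -0.265684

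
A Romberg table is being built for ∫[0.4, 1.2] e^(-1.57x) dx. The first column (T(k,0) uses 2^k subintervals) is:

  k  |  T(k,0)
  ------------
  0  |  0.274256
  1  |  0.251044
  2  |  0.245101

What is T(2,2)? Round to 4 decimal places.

0.2431

Richardson extrapolation on the trapezoidal column (denominator 4−1=3):
T(1,1) = 0.251044 + (0.251044 − 0.274256)/3 = 0.243307
T(2,1) = (4·0.245101 − 0.251044) / 3 = 0.243120
T(2,2) = 0.243120 + (0.243120 − 0.243307)/15 = 0.243108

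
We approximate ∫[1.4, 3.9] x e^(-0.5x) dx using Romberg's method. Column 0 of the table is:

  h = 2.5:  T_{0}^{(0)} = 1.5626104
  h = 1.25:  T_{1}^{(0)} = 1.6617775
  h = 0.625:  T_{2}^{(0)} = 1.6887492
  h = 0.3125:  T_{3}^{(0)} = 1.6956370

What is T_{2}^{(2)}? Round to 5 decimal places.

1.69793

T_{1}^{(1)} = (4·1.6617775 − 1.5626104) / 3 = 1.6948332
T_{2}^{(1)} = 1.6887492 + (1.6887492 − 1.6617775)/3 = 1.6977398
T_{2}^{(2)} = (16·1.6977398 − 1.6948332) / 15 = 1.6979336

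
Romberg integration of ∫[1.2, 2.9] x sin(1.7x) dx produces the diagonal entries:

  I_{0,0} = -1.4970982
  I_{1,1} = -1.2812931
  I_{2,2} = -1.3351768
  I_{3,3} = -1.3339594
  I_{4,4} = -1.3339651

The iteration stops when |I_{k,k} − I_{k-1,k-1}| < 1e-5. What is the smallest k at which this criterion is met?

|I_{1,1} − I_{0,0}| = 0.2158051 ≥ 1e-5
|I_{2,2} − I_{1,1}| = 0.0538837 ≥ 1e-5
|I_{3,3} − I_{2,2}| = 0.0012174 ≥ 1e-5
|I_{4,4} − I_{3,3}| = 0.0000057 < 1e-5

k = 4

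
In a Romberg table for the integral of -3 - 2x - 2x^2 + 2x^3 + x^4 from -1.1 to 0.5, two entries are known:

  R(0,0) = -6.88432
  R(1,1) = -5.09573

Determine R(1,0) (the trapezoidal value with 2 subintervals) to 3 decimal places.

-5.543

From R(1,1) = (4·R(1,0) − R(0,0))/3, solve for R(1,0):
4·R(1,0) = 3·(-5.09573) + (-6.88432) = -22.17151
R(1,0) = -5.54288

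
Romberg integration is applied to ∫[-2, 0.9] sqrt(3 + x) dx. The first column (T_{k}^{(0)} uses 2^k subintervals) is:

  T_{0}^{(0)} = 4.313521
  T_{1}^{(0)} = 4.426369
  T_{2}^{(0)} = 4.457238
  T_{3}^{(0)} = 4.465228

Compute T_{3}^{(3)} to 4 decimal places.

T_{1}^{(1)} = 4.426369 + (4.426369 − 4.313521)/3 = 4.463985
T_{2}^{(1)} = 4.457238 + (4.457238 − 4.426369)/3 = 4.467528
T_{3}^{(1)} = 4.465228 + (4.465228 − 4.457238)/3 = 4.467891
T_{2}^{(2)} = (16·4.467528 − 4.463985) / 15 = 4.467764
T_{3}^{(2)} = (16·4.467891 − 4.467528) / 15 = 4.467915
T_{3}^{(3)} = 4.467915 + (4.467915 − 4.467764)/63 = 4.467917

4.4679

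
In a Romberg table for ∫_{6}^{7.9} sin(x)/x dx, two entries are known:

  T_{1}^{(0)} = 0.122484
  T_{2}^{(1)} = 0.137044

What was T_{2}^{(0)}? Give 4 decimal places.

0.1334

From T_{2}^{(1)} = (4·T_{2}^{(0)} − T_{1}^{(0)})/3, solve for T_{2}^{(0)}:
4·T_{2}^{(0)} = 3·0.137044 + 0.122484 = 0.533616
T_{2}^{(0)} = 0.133404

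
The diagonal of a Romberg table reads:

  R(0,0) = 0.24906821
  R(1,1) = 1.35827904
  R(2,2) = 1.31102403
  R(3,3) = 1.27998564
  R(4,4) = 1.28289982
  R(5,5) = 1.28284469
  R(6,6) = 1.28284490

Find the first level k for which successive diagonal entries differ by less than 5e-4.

|R(1,1) − R(0,0)| = 1.10921083 ≥ 5e-4
|R(2,2) − R(1,1)| = 0.04725501 ≥ 5e-4
|R(3,3) − R(2,2)| = 0.03103839 ≥ 5e-4
|R(4,4) − R(3,3)| = 0.00291418 ≥ 5e-4
|R(5,5) − R(4,4)| = 0.00005513 < 5e-4

k = 5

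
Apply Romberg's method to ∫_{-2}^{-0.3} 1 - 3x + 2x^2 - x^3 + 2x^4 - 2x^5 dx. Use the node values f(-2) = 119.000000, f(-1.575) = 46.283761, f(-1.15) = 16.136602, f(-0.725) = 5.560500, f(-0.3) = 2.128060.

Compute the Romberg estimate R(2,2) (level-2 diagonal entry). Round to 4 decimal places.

51.0104

R(0,0) (trapezoid, 1 panel, h=1.7000): 102.958851
R(1,0) (trapezoid, 2 panels, h=0.8500): 65.195537
R(2,0) (trapezoid, 4 panels, h=0.4250): 54.631580
R(1,1) = 65.195537 + (65.195537 − 102.958851)/3 = 52.607766
R(2,1) = 54.631580 + (54.631580 − 65.195537)/3 = 51.110261
R(2,2) = 51.110261 + (51.110261 − 52.607766)/15 = 51.010427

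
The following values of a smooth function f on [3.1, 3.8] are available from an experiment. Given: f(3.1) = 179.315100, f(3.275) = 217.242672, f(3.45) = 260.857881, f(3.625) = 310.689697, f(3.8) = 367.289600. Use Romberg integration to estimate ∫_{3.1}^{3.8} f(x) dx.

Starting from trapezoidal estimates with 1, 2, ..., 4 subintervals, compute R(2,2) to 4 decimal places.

R(0,0) (trapezoid, 1 panel, h=0.7000): 191.311645
R(1,0) (trapezoid, 2 panels, h=0.3500): 186.956081
R(2,0) (trapezoid, 4 panels, h=0.1750): 185.866205
R(1,1) = 186.956081 + (186.956081 − 191.311645)/3 = 185.504226
R(2,1) = 185.866205 + (185.866205 − 186.956081)/3 = 185.502913
R(2,2) = 185.502913 + (185.502913 − 185.504226)/15 = 185.502825

185.5028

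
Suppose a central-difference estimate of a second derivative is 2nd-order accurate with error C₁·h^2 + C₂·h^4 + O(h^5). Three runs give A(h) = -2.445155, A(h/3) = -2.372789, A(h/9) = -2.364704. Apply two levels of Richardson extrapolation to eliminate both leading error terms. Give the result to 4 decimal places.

First eliminate the h^2 term (factor 3^2 = 9):
  B₁ = (9·(-2.372789) − (-2.445155))/8 = -2.363743
  B₂ = (9·(-2.364704) − (-2.372789))/8 = -2.363693
Then eliminate the h^4 term (factor 3^4 = 81):
  (81·(-2.363693) − (-2.363743))/80 = -2.363692

-2.3637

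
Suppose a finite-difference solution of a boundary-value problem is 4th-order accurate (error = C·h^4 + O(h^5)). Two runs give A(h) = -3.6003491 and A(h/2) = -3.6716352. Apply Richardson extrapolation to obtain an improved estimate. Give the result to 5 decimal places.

-3.67639

The leading error scales as h^4; refining by a factor of 2 reduces it by 2^4 = 16.
Extrapolated value = (16·A(h/2) − A(h)) / (16 − 1)
= (16·(-3.6716352) − (-3.6003491)) / 15
= -55.1458141 / 15 = -3.6763876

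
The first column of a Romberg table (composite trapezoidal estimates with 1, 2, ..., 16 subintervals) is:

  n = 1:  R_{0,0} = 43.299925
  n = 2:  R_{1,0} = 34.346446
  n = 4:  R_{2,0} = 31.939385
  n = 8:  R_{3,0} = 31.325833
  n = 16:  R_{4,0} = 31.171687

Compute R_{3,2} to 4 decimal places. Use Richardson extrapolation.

31.1203

Richardson extrapolation on the trapezoidal column (denominator 4−1=3):
R_{2,1} = 31.939385 + (31.939385 − 34.346446)/3 = 31.137031
R_{3,1} = 31.325833 + (31.325833 − 31.939385)/3 = 31.121316
R_{3,2} = (16·31.121316 − 31.137031) / 15 = 31.120268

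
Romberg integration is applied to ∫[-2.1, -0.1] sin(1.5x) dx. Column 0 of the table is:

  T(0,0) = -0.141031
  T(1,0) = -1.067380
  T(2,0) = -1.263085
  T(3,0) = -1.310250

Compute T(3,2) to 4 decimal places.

Richardson extrapolation on the trapezoidal column (denominator 4−1=3):
T(2,1) = (4·(-1.263085) − (-1.067380)) / 3 = -1.328320
T(3,1) = (4·(-1.310250) − (-1.263085)) / 3 = -1.325972
T(3,2) = (16·(-1.325972) − (-1.328320)) / 15 = -1.325815

-1.3258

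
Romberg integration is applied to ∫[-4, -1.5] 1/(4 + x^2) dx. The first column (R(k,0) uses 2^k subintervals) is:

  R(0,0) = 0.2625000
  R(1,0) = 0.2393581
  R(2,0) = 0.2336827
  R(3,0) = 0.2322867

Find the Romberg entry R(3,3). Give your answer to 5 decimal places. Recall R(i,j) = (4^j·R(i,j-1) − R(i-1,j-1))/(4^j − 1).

Richardson extrapolation on the trapezoidal column (denominator 4−1=3):
R(1,1) = (4·0.2393581 − 0.2625000) / 3 = 0.2316441
R(2,1) = 0.2336827 + (0.2336827 − 0.2393581)/3 = 0.2317909
R(3,1) = 0.2322867 + (0.2322867 − 0.2336827)/3 = 0.2318214
R(2,2) = 0.2317909 + (0.2317909 − 0.2316441)/15 = 0.2318007
R(3,2) = 0.2318214 + (0.2318214 − 0.2317909)/15 = 0.2318234
R(3,3) = 0.2318234 + (0.2318234 − 0.2318007)/63 = 0.2318238

0.23182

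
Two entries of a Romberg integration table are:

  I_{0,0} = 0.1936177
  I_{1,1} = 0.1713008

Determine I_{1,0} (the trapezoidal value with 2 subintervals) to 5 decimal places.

0.17688

From I_{1,1} = (4·I_{1,0} − I_{0,0})/3, solve for I_{1,0}:
4·I_{1,0} = 3·0.1713008 + 0.1936177 = 0.7075201
I_{1,0} = 0.1768800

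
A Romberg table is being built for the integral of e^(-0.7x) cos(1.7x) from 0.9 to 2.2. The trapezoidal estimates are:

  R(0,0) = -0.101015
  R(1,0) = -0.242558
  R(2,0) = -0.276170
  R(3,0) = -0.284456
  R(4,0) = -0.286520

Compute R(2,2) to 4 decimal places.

R(1,1) = -0.242558 + (-0.242558 − (-0.101015))/3 = -0.289739
R(2,1) = (4·(-0.276170) − (-0.242558)) / 3 = -0.287374
R(2,2) = (16·(-0.287374) − (-0.289739)) / 15 = -0.287216
(Column j=1 coincides with Simpson's rule on the same nodes.)

-0.2872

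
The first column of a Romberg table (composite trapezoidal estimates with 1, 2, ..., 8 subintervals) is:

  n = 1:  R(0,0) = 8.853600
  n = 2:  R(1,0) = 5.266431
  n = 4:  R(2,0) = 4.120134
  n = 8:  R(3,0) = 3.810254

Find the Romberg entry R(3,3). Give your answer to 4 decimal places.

3.7047

Richardson extrapolation on the trapezoidal column (denominator 4−1=3):
R(1,1) = 5.266431 + (5.266431 − 8.853600)/3 = 4.070708
R(2,1) = 4.120134 + (4.120134 − 5.266431)/3 = 3.738035
R(3,1) = (4·3.810254 − 4.120134) / 3 = 3.706961
R(2,2) = (16·3.738035 − 4.070708) / 15 = 3.715857
R(3,2) = 3.706961 + (3.706961 − 3.738035)/15 = 3.704889
R(3,3) = 3.704889 + (3.704889 − 3.715857)/63 = 3.704715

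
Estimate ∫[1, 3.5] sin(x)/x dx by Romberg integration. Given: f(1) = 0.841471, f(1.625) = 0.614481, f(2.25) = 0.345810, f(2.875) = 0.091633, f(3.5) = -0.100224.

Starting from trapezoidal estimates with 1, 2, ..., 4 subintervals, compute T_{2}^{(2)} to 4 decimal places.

0.8871

T_{0}^{(0)} (trapezoid, 1 panel, h=2.5000): 0.926559
T_{1}^{(0)} (trapezoid, 2 panels, h=1.2500): 0.895542
T_{2}^{(0)} (trapezoid, 4 panels, h=0.6250): 0.889092
T_{1}^{(1)} = 0.895542 + (0.895542 − 0.926559)/3 = 0.885203
T_{2}^{(1)} = 0.889092 + (0.889092 − 0.895542)/3 = 0.886942
T_{2}^{(2)} = 0.886942 + (0.886942 − 0.885203)/15 = 0.887058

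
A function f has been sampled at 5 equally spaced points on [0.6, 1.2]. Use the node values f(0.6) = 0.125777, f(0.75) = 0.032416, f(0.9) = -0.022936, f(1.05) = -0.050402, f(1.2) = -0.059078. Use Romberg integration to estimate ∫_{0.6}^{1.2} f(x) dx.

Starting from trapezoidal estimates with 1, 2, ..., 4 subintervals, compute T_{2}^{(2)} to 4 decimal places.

T_{0}^{(0)} (trapezoid, 1 panel, h=0.6000): 0.020010
T_{1}^{(0)} (trapezoid, 2 panels, h=0.3000): 0.003124
T_{2}^{(0)} (trapezoid, 4 panels, h=0.1500): -0.001136
T_{1}^{(1)} = 0.003124 + (0.003124 − 0.020010)/3 = -0.002505
T_{2}^{(1)} = -0.001136 + (-0.001136 − 0.003124)/3 = -0.002556
T_{2}^{(2)} = -0.002556 + (-0.002556 − (-0.002505))/15 = -0.002559

-0.0026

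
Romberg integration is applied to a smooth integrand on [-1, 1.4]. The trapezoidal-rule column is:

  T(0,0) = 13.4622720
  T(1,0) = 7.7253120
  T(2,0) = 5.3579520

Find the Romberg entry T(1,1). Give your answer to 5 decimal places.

Richardson extrapolation on the trapezoidal column (denominator 4−1=3):
T(1,1) = (4·7.7253120 − 13.4622720) / 3 = 5.8129920
(Column j=1 coincides with Simpson's rule on the same nodes.)

5.81299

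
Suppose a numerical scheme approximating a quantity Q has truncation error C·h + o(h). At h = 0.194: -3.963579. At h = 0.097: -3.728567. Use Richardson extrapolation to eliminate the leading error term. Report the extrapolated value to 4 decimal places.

The leading error scales as h; refining by a factor of 2 reduces it by 2^1 = 2.
Extrapolated value = (2·A(h/2) − A(h)) / (2 − 1)
= (2·(-3.728567) − (-3.963579)) / 1
= -3.493555 / 1 = -3.493555

-3.4936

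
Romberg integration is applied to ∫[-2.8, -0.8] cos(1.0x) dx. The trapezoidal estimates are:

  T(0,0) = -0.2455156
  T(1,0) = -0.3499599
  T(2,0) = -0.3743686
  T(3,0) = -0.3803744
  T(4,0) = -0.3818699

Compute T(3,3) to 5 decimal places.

Richardson extrapolation on the trapezoidal column (denominator 4−1=3):
T(1,1) = -0.3499599 + (-0.3499599 − (-0.2455156))/3 = -0.3847747
T(2,1) = -0.3743686 + (-0.3743686 − (-0.3499599))/3 = -0.3825048
T(3,1) = (4·(-0.3803744) − (-0.3743686)) / 3 = -0.3823763
T(2,2) = -0.3825048 + (-0.3825048 − (-0.3847747))/15 = -0.3823535
T(3,2) = -0.3823763 + (-0.3823763 − (-0.3825048))/15 = -0.3823677
T(3,3) = -0.3823677 + (-0.3823677 − (-0.3823535))/63 = -0.3823679

-0.38237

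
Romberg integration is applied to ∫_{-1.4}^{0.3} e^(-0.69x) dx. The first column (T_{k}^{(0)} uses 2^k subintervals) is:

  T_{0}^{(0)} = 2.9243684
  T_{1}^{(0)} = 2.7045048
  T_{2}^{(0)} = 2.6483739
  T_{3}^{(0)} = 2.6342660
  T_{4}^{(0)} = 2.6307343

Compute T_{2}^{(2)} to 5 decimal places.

Richardson extrapolation on the trapezoidal column (denominator 4−1=3):
T_{1}^{(1)} = 2.7045048 + (2.7045048 − 2.9243684)/3 = 2.6312169
T_{2}^{(1)} = (4·2.6483739 − 2.7045048) / 3 = 2.6296636
T_{2}^{(2)} = (16·2.6296636 − 2.6312169) / 15 = 2.6295600

2.62956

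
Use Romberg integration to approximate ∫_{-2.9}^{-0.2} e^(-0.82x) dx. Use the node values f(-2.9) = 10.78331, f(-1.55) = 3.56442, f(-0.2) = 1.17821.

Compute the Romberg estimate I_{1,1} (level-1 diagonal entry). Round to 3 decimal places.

11.799

I_{0,0} (trapezoid, 1 panel, h=2.7000): 16.14805
I_{1,0} (trapezoid, 2 panels, h=1.3500): 12.88599
I_{1,1} = 12.88599 + (12.88599 − 16.14805)/3 = 11.79864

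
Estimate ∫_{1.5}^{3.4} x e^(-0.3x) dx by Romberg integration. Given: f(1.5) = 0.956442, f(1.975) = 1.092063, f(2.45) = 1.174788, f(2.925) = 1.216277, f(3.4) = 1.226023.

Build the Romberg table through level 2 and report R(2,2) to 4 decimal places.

R(0,0) (trapezoid, 1 panel, h=1.9000): 2.073342
R(1,0) (trapezoid, 2 panels, h=0.9500): 2.152719
R(2,0) (trapezoid, 4 panels, h=0.4750): 2.172821
R(1,1) = 2.152719 + (2.152719 − 2.073342)/3 = 2.179178
R(2,1) = 2.172821 + (2.172821 − 2.152719)/3 = 2.179522
R(2,2) = 2.179522 + (2.179522 − 2.179178)/15 = 2.179545

2.1795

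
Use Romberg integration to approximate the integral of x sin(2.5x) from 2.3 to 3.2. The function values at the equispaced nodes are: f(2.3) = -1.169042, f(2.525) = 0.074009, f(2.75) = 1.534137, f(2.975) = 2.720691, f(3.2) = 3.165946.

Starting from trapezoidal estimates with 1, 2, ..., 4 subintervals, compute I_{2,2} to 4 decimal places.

I_{0,0} (trapezoid, 1 panel, h=0.9000): 0.898607
I_{1,0} (trapezoid, 2 panels, h=0.4500): 1.139665
I_{2,0} (trapezoid, 4 panels, h=0.2250): 1.198640
I_{1,1} = 1.139665 + (1.139665 − 0.898607)/3 = 1.220018
I_{2,1} = 1.198640 + (1.198640 − 1.139665)/3 = 1.218298
I_{2,2} = 1.218298 + (1.218298 − 1.220018)/15 = 1.218183

1.2182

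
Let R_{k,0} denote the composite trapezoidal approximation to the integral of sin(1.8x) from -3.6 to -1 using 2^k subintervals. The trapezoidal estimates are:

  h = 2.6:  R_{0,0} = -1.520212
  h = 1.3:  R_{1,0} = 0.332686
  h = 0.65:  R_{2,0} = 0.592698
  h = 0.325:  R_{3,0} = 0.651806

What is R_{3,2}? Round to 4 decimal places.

0.6710

Richardson extrapolation on the trapezoidal column (denominator 4−1=3):
R_{2,1} = 0.592698 + (0.592698 − 0.332686)/3 = 0.679369
R_{3,1} = (4·0.651806 − 0.592698) / 3 = 0.671509
R_{3,2} = 0.671509 + (0.671509 − 0.679369)/15 = 0.670985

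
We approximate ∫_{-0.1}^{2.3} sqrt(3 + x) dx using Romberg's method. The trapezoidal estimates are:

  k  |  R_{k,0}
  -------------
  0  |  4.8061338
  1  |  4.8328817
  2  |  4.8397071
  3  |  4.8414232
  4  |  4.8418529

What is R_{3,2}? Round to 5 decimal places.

Richardson extrapolation on the trapezoidal column (denominator 4−1=3):
R_{2,1} = (4·4.8397071 − 4.8328817) / 3 = 4.8419822
R_{3,1} = (4·4.8414232 − 4.8397071) / 3 = 4.8419952
R_{3,2} = (16·4.8419952 − 4.8419822) / 15 = 4.8419961
(Column j=1 coincides with Simpson's rule on the same nodes.)

4.84200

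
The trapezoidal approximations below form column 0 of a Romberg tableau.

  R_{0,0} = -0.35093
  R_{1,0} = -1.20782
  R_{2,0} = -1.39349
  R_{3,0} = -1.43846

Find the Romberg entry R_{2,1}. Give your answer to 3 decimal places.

Richardson extrapolation on the trapezoidal column (denominator 4−1=3):
R_{2,1} = (4·(-1.39349) − (-1.20782)) / 3 = -1.45538
(Column j=1 coincides with Simpson's rule on the same nodes.)

-1.455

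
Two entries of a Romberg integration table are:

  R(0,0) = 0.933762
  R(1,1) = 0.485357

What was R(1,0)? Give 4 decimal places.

From R(1,1) = (4·R(1,0) − R(0,0))/3, solve for R(1,0):
4·R(1,0) = 3·0.485357 + 0.933762 = 2.389833
R(1,0) = 0.597458

0.5975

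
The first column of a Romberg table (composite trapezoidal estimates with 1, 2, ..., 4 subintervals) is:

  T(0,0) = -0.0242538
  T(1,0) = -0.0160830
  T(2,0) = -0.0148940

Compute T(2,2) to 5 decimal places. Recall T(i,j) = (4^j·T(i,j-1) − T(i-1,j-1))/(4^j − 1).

-0.01457

Richardson extrapolation on the trapezoidal column (denominator 4−1=3):
T(1,1) = -0.0160830 + (-0.0160830 − (-0.0242538))/3 = -0.0133594
T(2,1) = -0.0148940 + (-0.0148940 − (-0.0160830))/3 = -0.0144977
T(2,2) = (16·(-0.0144977) − (-0.0133594)) / 15 = -0.0145736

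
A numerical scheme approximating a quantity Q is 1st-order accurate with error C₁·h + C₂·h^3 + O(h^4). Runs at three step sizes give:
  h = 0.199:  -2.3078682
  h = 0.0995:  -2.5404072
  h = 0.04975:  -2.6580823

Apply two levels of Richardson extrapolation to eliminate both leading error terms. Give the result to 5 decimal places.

-2.77616

First eliminate the h term (factor 2^1 = 2):
  B₁ = (2·(-2.5404072) − (-2.3078682))/1 = -2.7729462
  B₂ = (2·(-2.6580823) − (-2.5404072))/1 = -2.7757574
Then eliminate the h^3 term (factor 2^3 = 8):
  (8·(-2.7757574) − (-2.7729462))/7 = -2.7761590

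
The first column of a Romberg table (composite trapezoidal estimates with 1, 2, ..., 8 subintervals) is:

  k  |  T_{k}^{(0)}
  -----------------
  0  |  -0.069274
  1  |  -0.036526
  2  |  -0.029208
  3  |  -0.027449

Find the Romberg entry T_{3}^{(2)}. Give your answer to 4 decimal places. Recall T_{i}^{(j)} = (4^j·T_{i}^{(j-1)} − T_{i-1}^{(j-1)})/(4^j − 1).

T_{2}^{(1)} = -0.029208 + (-0.029208 − (-0.036526))/3 = -0.026769
T_{3}^{(1)} = (4·(-0.027449) − (-0.029208)) / 3 = -0.026863
T_{3}^{(2)} = -0.026863 + (-0.026863 − (-0.026769))/15 = -0.026869

-0.0269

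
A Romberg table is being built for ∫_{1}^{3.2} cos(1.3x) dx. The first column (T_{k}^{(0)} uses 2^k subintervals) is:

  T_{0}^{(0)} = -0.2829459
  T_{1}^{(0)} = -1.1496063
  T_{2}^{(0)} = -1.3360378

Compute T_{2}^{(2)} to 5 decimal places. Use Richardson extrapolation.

-1.39549

Richardson extrapolation on the trapezoidal column (denominator 4−1=3):
T_{1}^{(1)} = (4·(-1.1496063) − (-0.2829459)) / 3 = -1.4384931
T_{2}^{(1)} = (4·(-1.3360378) − (-1.1496063)) / 3 = -1.3981816
T_{2}^{(2)} = (16·(-1.3981816) − (-1.4384931)) / 15 = -1.3954942
(Column j=1 coincides with Simpson's rule on the same nodes.)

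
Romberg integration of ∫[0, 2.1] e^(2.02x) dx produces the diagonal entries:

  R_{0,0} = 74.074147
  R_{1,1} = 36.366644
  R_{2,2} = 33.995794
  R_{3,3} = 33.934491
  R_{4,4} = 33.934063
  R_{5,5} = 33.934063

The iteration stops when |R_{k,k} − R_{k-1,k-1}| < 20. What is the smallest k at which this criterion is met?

k = 2

|R_{1,1} − R_{0,0}| = 37.707503 ≥ 20
|R_{2,2} − R_{1,1}| = 2.370850 < 20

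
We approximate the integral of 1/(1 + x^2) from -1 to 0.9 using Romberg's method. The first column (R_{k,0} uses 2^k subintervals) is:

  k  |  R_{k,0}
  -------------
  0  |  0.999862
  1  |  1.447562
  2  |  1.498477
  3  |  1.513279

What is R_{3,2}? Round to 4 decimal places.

1.5184

R_{2,1} = 1.498477 + (1.498477 − 1.447562)/3 = 1.515449
R_{3,1} = (4·1.513279 − 1.498477) / 3 = 1.518213
R_{3,2} = 1.518213 + (1.518213 − 1.515449)/15 = 1.518397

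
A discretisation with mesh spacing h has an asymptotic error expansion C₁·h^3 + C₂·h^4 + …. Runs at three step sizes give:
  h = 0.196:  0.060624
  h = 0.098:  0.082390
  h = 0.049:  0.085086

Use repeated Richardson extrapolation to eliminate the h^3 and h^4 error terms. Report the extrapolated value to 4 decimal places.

0.0855

First eliminate the h^3 term (factor 2^3 = 8):
  B₁ = (8·0.082390 − 0.060624)/7 = 0.085499
  B₂ = (8·0.085086 − 0.082390)/7 = 0.085471
Then eliminate the h^4 term (factor 2^4 = 16):
  (16·0.085471 − 0.085499)/15 = 0.085469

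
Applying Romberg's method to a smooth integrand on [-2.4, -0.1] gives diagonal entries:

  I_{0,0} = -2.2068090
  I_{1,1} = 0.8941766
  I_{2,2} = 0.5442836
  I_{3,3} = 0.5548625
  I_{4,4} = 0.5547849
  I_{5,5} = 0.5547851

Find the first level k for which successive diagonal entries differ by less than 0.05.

|I_{1,1} − I_{0,0}| = 3.1009856 ≥ 0.05
|I_{2,2} − I_{1,1}| = 0.3498930 ≥ 0.05
|I_{3,3} − I_{2,2}| = 0.0105789 < 0.05

k = 3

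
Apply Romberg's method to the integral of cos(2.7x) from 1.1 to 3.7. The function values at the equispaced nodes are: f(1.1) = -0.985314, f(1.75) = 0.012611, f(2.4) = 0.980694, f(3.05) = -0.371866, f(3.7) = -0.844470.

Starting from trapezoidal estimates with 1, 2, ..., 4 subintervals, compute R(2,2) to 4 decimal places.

R(0,0) (trapezoid, 1 panel, h=2.6000): -2.378719
R(1,0) (trapezoid, 2 panels, h=1.3000): 0.085543
R(2,0) (trapezoid, 4 panels, h=0.6500): -0.190744
R(1,1) = 0.085543 + (0.085543 − (-2.378719))/3 = 0.906964
R(2,1) = -0.190744 + (-0.190744 − 0.085543)/3 = -0.282840
R(2,2) = -0.282840 + (-0.282840 − 0.906964)/15 = -0.362160

-0.3622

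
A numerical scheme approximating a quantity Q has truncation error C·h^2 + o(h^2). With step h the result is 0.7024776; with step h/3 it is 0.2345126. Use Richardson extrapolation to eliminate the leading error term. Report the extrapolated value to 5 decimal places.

The leading error scales as h^2; refining by a factor of 3 reduces it by 3^2 = 9.
Extrapolated value = (9·A(h/3) − A(h)) / (9 − 1)
= (9·0.2345126 − 0.7024776) / 8
= 1.4081358 / 8 = 0.1760170

0.17602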